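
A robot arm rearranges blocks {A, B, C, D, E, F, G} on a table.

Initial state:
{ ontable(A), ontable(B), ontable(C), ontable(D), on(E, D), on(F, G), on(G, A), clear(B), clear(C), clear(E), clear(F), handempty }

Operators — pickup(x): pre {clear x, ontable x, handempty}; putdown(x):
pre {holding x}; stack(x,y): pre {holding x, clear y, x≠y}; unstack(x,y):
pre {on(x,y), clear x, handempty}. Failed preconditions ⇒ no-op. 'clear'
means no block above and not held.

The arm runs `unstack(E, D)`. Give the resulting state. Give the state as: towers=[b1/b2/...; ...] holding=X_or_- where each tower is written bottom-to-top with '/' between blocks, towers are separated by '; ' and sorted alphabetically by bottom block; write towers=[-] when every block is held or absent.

before: towers=[A/G/F; B; C; D/E] holding=-
pre[unstack(E, D)]: on(E,D) ✓, clear(E) ✓, handempty ✓
all met → apply unstack(E, D)
after:  towers=[A/G/F; B; C; D] holding=E

towers=[A/G/F; B; C; D] holding=E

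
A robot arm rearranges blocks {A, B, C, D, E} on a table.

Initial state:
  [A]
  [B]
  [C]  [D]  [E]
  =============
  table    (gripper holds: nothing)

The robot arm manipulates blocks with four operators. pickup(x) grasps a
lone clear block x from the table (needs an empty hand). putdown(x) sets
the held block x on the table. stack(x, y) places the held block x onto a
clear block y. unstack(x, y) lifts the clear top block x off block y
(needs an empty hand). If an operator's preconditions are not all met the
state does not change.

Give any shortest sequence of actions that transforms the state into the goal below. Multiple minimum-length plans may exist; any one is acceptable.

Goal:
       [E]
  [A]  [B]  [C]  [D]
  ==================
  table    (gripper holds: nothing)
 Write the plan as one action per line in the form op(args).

step 1 (unstack(A, B)): towers=[C/B; D; E] holding=A
step 2 (putdown(A)): towers=[A; C/B; D; E] holding=-
step 3 (unstack(B, C)): towers=[A; C; D; E] holding=B
step 4 (putdown(B)): towers=[A; B; C; D; E] holding=-
step 5 (pickup(E)): towers=[A; B; C; D] holding=E
step 6 (stack(E, B)): towers=[A; B/E; C; D] holding=-
goal check: towers=[A; B/E; C; D] holding=- — reached (length 6, optimal by BFS)

unstack(A, B)
putdown(A)
unstack(B, C)
putdown(B)
pickup(E)
stack(E, B)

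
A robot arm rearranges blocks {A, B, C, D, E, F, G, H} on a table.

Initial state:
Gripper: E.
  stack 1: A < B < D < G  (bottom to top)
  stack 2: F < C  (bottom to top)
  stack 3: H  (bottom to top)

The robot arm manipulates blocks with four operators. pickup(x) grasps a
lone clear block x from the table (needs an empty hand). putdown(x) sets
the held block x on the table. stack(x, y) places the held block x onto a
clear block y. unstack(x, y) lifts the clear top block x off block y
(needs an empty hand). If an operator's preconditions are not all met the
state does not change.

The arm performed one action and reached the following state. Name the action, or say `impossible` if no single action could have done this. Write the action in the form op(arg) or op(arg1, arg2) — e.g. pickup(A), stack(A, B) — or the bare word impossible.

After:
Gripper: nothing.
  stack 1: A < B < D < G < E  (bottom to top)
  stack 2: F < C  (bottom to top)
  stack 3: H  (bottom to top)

target: towers=[A/B/D/G/E; F/C; H] holding=-
        putdown(E) → towers=[A/B/D/G; E; F/C; H] holding=-
       stack(E, G) → towers=[A/B/D/G/E; F/C; H] holding=-  ← match
       stack(E, H) → towers=[A/B/D/G; F/C; H/E] holding=-
       stack(E, C) → towers=[A/B/D/G; F/C/E; H] holding=-

stack(E, G)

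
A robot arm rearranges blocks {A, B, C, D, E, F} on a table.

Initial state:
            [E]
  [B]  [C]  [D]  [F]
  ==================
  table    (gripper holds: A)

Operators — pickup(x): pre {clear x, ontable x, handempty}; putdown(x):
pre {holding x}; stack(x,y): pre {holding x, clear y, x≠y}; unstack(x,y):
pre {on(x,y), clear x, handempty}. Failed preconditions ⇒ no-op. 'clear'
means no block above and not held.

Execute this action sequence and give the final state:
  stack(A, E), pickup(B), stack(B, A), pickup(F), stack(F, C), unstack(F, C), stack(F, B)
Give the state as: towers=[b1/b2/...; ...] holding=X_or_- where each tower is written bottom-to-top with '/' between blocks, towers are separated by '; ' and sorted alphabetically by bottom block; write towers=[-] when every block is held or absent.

towers=[C; D/E/A/B/F] holding=-

step 1 (stack(A, E)): towers=[B; C; D/E/A; F] holding=-
step 2 (pickup(B)): towers=[C; D/E/A; F] holding=B
step 3 (stack(B, A)): towers=[C; D/E/A/B; F] holding=-
step 4 (pickup(F)): towers=[C; D/E/A/B] holding=F
step 5 (stack(F, C)): towers=[C/F; D/E/A/B] holding=-
step 6 (unstack(F, C)): towers=[C; D/E/A/B] holding=F
step 7 (stack(F, B)): towers=[C; D/E/A/B/F] holding=-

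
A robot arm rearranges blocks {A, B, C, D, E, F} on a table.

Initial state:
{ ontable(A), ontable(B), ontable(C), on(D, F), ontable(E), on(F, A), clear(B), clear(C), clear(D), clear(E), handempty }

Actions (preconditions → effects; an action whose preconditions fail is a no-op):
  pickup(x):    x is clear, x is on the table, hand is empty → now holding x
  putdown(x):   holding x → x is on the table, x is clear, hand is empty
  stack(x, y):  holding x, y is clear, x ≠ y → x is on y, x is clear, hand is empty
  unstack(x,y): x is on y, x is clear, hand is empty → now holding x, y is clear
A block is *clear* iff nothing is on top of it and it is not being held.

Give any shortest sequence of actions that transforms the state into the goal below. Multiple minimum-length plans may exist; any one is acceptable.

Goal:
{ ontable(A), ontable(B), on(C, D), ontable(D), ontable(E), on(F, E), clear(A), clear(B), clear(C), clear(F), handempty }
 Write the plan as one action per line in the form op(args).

step 1 (unstack(D, F)): towers=[A/F; B; C; E] holding=D
step 2 (putdown(D)): towers=[A/F; B; C; D; E] holding=-
step 3 (unstack(F, A)): towers=[A; B; C; D; E] holding=F
step 4 (stack(F, E)): towers=[A; B; C; D; E/F] holding=-
step 5 (pickup(C)): towers=[A; B; D; E/F] holding=C
step 6 (stack(C, D)): towers=[A; B; D/C; E/F] holding=-
goal check: towers=[A; B; D/C; E/F] holding=- — reached (length 6, optimal by BFS)

unstack(D, F)
putdown(D)
unstack(F, A)
stack(F, E)
pickup(C)
stack(C, D)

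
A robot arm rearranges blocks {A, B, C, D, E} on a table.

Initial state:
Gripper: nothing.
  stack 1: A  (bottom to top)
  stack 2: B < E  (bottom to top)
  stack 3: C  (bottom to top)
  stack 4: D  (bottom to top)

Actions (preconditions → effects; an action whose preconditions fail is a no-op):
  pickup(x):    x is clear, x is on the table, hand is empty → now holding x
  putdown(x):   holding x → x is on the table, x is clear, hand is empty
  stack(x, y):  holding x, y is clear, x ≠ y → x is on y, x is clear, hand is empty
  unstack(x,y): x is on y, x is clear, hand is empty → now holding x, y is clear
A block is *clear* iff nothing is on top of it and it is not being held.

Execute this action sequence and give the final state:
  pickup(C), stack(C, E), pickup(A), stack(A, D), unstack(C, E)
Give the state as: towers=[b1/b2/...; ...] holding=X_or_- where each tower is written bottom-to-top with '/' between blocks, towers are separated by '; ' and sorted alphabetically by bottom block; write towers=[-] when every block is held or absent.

towers=[B/E; D/A] holding=C

step 1 (pickup(C)): towers=[A; B/E; D] holding=C
step 2 (stack(C, E)): towers=[A; B/E/C; D] holding=-
step 3 (pickup(A)): towers=[B/E/C; D] holding=A
step 4 (stack(A, D)): towers=[B/E/C; D/A] holding=-
step 5 (unstack(C, E)): towers=[B/E; D/A] holding=C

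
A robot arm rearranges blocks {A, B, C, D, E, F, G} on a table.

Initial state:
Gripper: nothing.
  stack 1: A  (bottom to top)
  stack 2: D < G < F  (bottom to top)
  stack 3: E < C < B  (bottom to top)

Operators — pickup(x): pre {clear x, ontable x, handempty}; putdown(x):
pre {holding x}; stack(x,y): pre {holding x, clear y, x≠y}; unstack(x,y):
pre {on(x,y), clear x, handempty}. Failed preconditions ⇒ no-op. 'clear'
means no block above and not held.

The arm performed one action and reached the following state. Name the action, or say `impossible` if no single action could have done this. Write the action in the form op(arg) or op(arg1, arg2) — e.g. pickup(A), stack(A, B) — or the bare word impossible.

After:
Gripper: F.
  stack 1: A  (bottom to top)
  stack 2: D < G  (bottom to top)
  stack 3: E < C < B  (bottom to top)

target: towers=[A; D/G; E/C/B] holding=F
     unstack(B, C) → towers=[A; D/G/F; E/C] holding=B
     unstack(F, G) → towers=[A; D/G; E/C/B] holding=F  ← match
         pickup(A) → towers=[D/G/F; E/C/B] holding=A

unstack(F, G)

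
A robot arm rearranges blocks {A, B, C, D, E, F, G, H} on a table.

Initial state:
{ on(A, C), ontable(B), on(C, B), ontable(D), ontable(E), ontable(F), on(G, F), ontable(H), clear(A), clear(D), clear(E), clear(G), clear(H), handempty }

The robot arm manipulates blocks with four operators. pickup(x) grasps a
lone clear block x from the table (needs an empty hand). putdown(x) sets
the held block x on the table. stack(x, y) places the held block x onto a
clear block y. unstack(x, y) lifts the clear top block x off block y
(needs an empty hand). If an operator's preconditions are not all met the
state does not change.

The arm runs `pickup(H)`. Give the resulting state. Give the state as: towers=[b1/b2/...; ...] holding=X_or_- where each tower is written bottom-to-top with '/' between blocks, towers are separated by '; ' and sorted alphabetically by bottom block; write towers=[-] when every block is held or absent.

before: towers=[B/C/A; D; E; F/G; H] holding=-
pre[pickup(H)]: clear(H) ✓, ontable(H) ✓, handempty ✓
all met → apply pickup(H)
after:  towers=[B/C/A; D; E; F/G] holding=H

towers=[B/C/A; D; E; F/G] holding=H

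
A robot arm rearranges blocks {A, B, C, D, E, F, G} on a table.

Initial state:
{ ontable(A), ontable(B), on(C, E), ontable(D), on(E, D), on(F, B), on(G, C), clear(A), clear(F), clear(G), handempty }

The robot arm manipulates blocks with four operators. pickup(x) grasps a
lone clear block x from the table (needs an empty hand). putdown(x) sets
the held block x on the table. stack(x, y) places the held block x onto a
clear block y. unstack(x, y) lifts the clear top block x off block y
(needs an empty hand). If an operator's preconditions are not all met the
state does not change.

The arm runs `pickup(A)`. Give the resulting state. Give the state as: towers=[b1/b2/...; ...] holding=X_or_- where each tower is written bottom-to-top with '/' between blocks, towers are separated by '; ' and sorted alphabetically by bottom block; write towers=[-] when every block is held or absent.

before: towers=[A; B/F; D/E/C/G] holding=-
pre[pickup(A)]: clear(A) ✓, ontable(A) ✓, handempty ✓
all met → apply pickup(A)
after:  towers=[B/F; D/E/C/G] holding=A

towers=[B/F; D/E/C/G] holding=A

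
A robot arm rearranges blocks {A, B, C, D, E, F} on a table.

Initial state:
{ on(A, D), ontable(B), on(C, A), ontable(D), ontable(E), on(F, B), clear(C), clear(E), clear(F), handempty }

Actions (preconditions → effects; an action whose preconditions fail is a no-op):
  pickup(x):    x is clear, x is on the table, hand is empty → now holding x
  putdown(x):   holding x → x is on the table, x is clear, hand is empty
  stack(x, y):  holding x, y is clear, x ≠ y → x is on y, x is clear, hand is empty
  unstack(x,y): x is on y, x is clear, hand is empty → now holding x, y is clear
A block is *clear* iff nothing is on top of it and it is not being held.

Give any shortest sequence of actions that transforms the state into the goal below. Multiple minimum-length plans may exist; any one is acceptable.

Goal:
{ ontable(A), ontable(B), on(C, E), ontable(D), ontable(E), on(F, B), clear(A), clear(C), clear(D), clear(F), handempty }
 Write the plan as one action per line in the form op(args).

unstack(C, A)
stack(C, E)
unstack(A, D)
putdown(A)

step 1 (unstack(C, A)): towers=[B/F; D/A; E] holding=C
step 2 (stack(C, E)): towers=[B/F; D/A; E/C] holding=-
step 3 (unstack(A, D)): towers=[B/F; D; E/C] holding=A
step 4 (putdown(A)): towers=[A; B/F; D; E/C] holding=-
goal check: towers=[A; B/F; D; E/C] holding=- — reached (length 4, optimal by BFS)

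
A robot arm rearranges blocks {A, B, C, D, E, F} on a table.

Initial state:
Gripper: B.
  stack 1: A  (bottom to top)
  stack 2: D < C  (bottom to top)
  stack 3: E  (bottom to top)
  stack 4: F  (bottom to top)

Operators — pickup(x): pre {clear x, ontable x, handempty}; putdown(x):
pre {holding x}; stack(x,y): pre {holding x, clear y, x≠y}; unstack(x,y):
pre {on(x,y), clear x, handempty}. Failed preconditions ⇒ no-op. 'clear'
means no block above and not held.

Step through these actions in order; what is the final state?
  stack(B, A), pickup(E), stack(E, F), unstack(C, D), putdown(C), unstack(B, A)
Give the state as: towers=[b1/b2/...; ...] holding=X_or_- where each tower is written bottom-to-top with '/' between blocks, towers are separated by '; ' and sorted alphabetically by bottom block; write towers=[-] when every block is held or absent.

step 1 (stack(B, A)): towers=[A/B; D/C; E; F] holding=-
step 2 (pickup(E)): towers=[A/B; D/C; F] holding=E
step 3 (stack(E, F)): towers=[A/B; D/C; F/E] holding=-
step 4 (unstack(C, D)): towers=[A/B; D; F/E] holding=C
step 5 (putdown(C)): towers=[A/B; C; D; F/E] holding=-
step 6 (unstack(B, A)): towers=[A; C; D; F/E] holding=B

towers=[A; C; D; F/E] holding=B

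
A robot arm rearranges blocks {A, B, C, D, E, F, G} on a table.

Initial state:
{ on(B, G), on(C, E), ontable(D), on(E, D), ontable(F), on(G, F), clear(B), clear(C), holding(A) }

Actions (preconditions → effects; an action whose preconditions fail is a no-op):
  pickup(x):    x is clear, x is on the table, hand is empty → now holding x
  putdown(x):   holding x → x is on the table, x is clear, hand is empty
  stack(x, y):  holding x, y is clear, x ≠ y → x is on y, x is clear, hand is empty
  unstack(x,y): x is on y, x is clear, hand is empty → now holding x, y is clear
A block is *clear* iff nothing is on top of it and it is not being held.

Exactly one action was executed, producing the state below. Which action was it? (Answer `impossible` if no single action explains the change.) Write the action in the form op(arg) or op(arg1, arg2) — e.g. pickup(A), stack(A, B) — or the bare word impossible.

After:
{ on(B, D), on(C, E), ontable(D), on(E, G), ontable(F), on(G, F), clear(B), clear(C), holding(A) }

target: towers=[D/B; F/G/E/C] holding=A
        putdown(A) → towers=[A; D/E/C; F/G/B] holding=-
       stack(A, B) → towers=[D/E/C; F/G/B/A] holding=-
       stack(A, C) → towers=[D/E/C/A; F/G/B] holding=-
none of the 3 applicable actions match → impossible

impossible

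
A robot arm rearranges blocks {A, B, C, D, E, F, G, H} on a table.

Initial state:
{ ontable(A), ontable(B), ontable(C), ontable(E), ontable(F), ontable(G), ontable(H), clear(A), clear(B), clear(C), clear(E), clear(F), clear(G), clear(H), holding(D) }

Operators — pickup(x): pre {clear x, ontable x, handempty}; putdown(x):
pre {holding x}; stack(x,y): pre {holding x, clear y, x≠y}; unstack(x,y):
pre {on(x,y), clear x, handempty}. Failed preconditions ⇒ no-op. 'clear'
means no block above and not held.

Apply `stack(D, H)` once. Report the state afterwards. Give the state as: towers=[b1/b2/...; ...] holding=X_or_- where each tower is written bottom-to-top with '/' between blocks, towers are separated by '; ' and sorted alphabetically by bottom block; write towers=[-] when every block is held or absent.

towers=[A; B; C; E; F; G; H/D] holding=-

before: towers=[A; B; C; E; F; G; H] holding=D
pre[stack(D, H)]: holding(D) ✓, clear(H) ✓, D≠H ✓
all met → apply stack(D, H)
after:  towers=[A; B; C; E; F; G; H/D] holding=-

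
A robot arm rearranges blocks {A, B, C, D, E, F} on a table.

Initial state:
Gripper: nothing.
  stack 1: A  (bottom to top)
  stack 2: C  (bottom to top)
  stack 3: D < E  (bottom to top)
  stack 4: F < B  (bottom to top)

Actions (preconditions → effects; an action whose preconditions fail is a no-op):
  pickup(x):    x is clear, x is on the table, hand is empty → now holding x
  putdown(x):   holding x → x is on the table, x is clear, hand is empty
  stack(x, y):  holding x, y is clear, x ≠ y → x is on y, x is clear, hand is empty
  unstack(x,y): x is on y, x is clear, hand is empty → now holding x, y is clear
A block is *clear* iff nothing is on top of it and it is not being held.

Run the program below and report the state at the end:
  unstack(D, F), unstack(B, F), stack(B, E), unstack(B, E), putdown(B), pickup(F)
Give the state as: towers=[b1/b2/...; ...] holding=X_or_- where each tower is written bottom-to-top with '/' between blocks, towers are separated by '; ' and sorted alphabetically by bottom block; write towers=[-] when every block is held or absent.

towers=[A; B; C; D/E] holding=F

step 1 (unstack(D, F)) [no-op]: towers=[A; C; D/E; F/B] holding=-
step 2 (unstack(B, F)): towers=[A; C; D/E; F] holding=B
step 3 (stack(B, E)): towers=[A; C; D/E/B; F] holding=-
step 4 (unstack(B, E)): towers=[A; C; D/E; F] holding=B
step 5 (putdown(B)): towers=[A; B; C; D/E; F] holding=-
step 6 (pickup(F)): towers=[A; B; C; D/E] holding=F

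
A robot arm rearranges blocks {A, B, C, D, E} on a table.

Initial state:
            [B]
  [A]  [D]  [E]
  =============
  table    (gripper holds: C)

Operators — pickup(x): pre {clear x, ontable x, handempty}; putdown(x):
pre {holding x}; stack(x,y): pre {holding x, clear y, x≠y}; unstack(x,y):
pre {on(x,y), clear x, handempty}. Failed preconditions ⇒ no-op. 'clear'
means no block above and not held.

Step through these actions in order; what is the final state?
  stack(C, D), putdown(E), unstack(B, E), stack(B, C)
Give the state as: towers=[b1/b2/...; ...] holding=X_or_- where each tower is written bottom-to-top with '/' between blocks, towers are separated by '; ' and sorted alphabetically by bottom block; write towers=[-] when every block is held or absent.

step 1 (stack(C, D)): towers=[A; D/C; E/B] holding=-
step 2 (putdown(E)) [no-op]: towers=[A; D/C; E/B] holding=-
step 3 (unstack(B, E)): towers=[A; D/C; E] holding=B
step 4 (stack(B, C)): towers=[A; D/C/B; E] holding=-

towers=[A; D/C/B; E] holding=-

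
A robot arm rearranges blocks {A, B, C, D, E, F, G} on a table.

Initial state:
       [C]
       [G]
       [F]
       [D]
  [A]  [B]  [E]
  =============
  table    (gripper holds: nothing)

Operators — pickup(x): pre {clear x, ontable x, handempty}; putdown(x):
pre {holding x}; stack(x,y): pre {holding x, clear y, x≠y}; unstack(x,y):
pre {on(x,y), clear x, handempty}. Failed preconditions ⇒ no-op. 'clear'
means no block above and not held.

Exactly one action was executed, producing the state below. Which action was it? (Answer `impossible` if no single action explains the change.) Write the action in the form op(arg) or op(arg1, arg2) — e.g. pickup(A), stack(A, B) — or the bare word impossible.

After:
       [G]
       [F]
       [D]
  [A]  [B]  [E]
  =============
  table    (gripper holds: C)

unstack(C, G)

target: towers=[A; B/D/F/G; E] holding=C
         pickup(A) → towers=[B/D/F/G/C; E] holding=A
         pickup(E) → towers=[A; B/D/F/G/C] holding=E
     unstack(C, G) → towers=[A; B/D/F/G; E] holding=C  ← match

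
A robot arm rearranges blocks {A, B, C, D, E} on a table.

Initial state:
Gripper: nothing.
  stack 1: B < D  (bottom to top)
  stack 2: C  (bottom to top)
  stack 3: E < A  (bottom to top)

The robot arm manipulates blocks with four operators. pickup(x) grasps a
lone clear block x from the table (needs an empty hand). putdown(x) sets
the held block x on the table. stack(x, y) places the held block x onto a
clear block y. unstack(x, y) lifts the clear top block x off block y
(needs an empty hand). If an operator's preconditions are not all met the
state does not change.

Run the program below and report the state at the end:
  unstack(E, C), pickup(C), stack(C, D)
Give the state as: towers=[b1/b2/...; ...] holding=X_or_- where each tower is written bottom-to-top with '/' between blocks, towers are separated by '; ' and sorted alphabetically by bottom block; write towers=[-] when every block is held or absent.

towers=[B/D/C; E/A] holding=-

step 1 (unstack(E, C)) [no-op]: towers=[B/D; C; E/A] holding=-
step 2 (pickup(C)): towers=[B/D; E/A] holding=C
step 3 (stack(C, D)): towers=[B/D/C; E/A] holding=-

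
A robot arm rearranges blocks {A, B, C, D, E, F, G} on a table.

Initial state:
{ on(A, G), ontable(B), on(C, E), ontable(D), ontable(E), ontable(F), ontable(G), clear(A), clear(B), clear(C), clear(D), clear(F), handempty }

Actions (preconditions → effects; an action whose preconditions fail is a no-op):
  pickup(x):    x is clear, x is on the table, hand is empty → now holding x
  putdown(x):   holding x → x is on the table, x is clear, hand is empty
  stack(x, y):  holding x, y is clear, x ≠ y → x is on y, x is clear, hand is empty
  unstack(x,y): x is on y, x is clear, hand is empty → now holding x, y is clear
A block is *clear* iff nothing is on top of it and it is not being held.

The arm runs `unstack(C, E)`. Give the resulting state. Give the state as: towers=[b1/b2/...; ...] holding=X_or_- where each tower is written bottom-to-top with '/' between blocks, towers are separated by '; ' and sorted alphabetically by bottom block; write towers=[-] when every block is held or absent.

towers=[B; D; E; F; G/A] holding=C

before: towers=[B; D; E/C; F; G/A] holding=-
pre[unstack(C, E)]: on(C,E) yes, clear(C) yes, handempty yes
all met → apply unstack(C, E)
after:  towers=[B; D; E; F; G/A] holding=C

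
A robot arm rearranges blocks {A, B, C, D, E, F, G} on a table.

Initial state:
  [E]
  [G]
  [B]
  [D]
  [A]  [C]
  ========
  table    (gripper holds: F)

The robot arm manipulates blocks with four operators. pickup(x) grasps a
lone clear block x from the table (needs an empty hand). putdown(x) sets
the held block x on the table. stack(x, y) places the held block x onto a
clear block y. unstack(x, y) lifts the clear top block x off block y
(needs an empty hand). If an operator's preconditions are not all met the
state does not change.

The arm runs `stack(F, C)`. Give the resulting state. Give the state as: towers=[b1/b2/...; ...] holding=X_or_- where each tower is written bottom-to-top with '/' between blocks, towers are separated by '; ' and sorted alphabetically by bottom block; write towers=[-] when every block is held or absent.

before: towers=[A/D/B/G/E; C] holding=F
pre[stack(F, C)]: holding(F) yes, clear(C) yes, F≠C yes
all met → apply stack(F, C)
after:  towers=[A/D/B/G/E; C/F] holding=-

towers=[A/D/B/G/E; C/F] holding=-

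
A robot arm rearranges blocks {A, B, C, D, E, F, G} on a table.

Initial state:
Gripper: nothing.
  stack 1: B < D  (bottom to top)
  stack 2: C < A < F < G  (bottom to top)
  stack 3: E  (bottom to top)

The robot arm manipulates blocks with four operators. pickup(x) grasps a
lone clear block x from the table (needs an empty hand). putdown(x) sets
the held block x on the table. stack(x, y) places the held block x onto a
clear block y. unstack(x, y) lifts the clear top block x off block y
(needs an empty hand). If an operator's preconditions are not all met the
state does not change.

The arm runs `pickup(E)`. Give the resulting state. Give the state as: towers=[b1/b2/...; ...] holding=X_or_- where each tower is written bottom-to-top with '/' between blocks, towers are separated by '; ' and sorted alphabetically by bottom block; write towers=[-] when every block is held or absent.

before: towers=[B/D; C/A/F/G; E] holding=-
pre[pickup(E)]: clear(E) yes, ontable(E) yes, handempty yes
all met → apply pickup(E)
after:  towers=[B/D; C/A/F/G] holding=E

towers=[B/D; C/A/F/G] holding=E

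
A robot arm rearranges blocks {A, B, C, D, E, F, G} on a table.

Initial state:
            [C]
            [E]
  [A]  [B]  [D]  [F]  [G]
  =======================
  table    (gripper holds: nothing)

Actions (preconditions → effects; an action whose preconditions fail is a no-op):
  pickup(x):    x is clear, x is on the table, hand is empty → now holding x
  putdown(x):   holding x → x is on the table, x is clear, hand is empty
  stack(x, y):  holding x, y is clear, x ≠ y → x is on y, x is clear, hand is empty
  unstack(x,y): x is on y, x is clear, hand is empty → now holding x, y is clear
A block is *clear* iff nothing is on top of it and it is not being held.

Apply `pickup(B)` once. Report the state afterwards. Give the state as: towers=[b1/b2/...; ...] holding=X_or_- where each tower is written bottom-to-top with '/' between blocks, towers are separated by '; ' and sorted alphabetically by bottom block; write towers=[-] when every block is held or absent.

towers=[A; D/E/C; F; G] holding=B

before: towers=[A; B; D/E/C; F; G] holding=-
pre[pickup(B)]: clear(B) yes, ontable(B) yes, handempty yes
all met → apply pickup(B)
after:  towers=[A; D/E/C; F; G] holding=B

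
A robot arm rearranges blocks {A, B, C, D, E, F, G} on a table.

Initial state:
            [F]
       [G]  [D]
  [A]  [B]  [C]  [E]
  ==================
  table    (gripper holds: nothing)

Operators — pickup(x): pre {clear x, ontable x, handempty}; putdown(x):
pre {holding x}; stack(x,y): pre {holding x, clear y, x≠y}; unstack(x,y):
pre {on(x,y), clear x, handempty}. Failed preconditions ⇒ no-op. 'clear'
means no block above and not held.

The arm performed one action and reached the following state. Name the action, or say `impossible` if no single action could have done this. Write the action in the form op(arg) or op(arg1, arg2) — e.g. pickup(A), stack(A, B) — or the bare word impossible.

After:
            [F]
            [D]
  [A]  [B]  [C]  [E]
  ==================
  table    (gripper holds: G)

target: towers=[A; B; C/D/F; E] holding=G
     unstack(F, D) → towers=[A; B/G; C/D; E] holding=F
     unstack(G, B) → towers=[A; B; C/D/F; E] holding=G  ← match
         pickup(A) → towers=[B/G; C/D/F; E] holding=A
         pickup(E) → towers=[A; B/G; C/D/F] holding=E

unstack(G, B)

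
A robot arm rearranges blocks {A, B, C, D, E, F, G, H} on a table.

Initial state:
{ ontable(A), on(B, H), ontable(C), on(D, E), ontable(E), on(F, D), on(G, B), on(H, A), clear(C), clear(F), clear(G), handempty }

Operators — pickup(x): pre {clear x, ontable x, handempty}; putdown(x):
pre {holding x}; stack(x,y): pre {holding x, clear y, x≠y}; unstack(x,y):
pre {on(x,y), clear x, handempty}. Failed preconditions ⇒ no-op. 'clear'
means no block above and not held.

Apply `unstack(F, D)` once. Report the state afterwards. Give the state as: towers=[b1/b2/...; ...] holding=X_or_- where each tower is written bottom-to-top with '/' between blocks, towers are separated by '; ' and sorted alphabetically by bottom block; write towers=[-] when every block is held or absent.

towers=[A/H/B/G; C; E/D] holding=F

before: towers=[A/H/B/G; C; E/D/F] holding=-
pre[unstack(F, D)]: on(F,D) yes, clear(F) yes, handempty yes
all met → apply unstack(F, D)
after:  towers=[A/H/B/G; C; E/D] holding=F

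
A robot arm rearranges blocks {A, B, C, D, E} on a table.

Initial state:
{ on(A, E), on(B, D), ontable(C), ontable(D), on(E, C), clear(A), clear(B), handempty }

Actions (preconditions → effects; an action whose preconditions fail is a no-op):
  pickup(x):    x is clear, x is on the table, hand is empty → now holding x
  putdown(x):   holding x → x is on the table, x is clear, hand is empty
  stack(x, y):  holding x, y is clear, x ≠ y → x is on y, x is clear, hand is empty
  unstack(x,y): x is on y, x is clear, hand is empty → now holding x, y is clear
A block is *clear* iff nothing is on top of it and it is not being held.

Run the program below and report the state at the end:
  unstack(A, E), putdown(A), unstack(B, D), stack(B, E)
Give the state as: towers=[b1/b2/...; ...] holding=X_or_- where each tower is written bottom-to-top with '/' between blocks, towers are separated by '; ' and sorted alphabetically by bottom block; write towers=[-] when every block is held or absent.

towers=[A; C/E/B; D] holding=-

step 1 (unstack(A, E)): towers=[C/E; D/B] holding=A
step 2 (putdown(A)): towers=[A; C/E; D/B] holding=-
step 3 (unstack(B, D)): towers=[A; C/E; D] holding=B
step 4 (stack(B, E)): towers=[A; C/E/B; D] holding=-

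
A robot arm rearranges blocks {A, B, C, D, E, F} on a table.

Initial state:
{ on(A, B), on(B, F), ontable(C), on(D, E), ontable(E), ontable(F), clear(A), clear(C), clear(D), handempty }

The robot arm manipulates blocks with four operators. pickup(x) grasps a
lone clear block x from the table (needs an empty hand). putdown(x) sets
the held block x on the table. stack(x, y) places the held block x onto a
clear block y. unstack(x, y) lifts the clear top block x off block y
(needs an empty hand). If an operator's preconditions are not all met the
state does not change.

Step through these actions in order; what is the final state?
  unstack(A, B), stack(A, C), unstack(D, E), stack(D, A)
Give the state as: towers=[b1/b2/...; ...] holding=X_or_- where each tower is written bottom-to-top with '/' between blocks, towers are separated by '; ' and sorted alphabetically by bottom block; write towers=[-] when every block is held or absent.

step 1 (unstack(A, B)): towers=[C; E/D; F/B] holding=A
step 2 (stack(A, C)): towers=[C/A; E/D; F/B] holding=-
step 3 (unstack(D, E)): towers=[C/A; E; F/B] holding=D
step 4 (stack(D, A)): towers=[C/A/D; E; F/B] holding=-

towers=[C/A/D; E; F/B] holding=-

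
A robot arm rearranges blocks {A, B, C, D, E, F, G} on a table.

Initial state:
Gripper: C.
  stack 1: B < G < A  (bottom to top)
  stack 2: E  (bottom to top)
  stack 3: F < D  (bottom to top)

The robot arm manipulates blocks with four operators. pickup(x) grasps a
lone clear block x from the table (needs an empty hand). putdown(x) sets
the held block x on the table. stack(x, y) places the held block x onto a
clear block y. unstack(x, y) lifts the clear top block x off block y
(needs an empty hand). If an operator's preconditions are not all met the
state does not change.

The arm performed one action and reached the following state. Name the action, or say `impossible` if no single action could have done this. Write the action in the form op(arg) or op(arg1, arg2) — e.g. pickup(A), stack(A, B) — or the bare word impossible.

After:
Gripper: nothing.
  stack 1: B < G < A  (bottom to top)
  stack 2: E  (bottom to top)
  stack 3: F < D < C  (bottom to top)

stack(C, D)

target: towers=[B/G/A; E; F/D/C] holding=-
        putdown(C) → towers=[B/G/A; C; E; F/D] holding=-
       stack(C, D) → towers=[B/G/A; E; F/D/C] holding=-  ← match
       stack(C, A) → towers=[B/G/A/C; E; F/D] holding=-
       stack(C, E) → towers=[B/G/A; E/C; F/D] holding=-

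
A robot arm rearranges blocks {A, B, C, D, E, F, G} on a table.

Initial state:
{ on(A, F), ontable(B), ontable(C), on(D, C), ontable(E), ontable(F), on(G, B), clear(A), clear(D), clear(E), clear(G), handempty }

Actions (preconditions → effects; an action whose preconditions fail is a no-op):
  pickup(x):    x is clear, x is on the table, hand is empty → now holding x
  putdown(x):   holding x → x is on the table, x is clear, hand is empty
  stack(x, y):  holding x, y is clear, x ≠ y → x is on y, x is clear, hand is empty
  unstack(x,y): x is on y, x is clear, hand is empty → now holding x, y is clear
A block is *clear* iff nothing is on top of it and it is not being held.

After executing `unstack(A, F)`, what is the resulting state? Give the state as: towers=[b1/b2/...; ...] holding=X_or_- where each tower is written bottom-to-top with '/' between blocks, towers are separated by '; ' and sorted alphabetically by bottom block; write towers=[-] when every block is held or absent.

before: towers=[B/G; C/D; E; F/A] holding=-
pre[unstack(A, F)]: on(A,F) yes, clear(A) yes, handempty yes
all met → apply unstack(A, F)
after:  towers=[B/G; C/D; E; F] holding=A

towers=[B/G; C/D; E; F] holding=A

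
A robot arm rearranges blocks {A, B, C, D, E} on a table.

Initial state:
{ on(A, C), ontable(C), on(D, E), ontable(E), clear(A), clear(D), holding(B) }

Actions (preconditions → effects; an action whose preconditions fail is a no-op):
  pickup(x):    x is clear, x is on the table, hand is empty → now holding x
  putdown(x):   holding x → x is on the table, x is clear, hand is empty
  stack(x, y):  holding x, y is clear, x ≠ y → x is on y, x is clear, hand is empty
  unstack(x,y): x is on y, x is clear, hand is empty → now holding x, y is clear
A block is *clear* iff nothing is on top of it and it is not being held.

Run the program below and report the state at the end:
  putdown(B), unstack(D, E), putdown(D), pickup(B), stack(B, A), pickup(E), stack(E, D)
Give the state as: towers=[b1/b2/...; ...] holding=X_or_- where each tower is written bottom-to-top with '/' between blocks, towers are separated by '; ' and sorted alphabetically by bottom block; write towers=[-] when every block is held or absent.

towers=[C/A/B; D/E] holding=-

step 1 (putdown(B)): towers=[B; C/A; E/D] holding=-
step 2 (unstack(D, E)): towers=[B; C/A; E] holding=D
step 3 (putdown(D)): towers=[B; C/A; D; E] holding=-
step 4 (pickup(B)): towers=[C/A; D; E] holding=B
step 5 (stack(B, A)): towers=[C/A/B; D; E] holding=-
step 6 (pickup(E)): towers=[C/A/B; D] holding=E
step 7 (stack(E, D)): towers=[C/A/B; D/E] holding=-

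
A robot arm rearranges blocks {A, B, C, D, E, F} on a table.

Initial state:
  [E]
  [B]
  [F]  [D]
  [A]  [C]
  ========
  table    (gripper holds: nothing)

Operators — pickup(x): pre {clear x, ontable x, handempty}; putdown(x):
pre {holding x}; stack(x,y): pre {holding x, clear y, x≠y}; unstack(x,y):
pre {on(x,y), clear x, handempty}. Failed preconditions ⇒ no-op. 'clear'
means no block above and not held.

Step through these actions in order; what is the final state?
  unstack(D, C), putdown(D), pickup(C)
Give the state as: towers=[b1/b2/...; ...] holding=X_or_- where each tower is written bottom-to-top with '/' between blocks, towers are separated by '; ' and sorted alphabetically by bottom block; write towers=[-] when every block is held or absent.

step 1 (unstack(D, C)): towers=[A/F/B/E; C] holding=D
step 2 (putdown(D)): towers=[A/F/B/E; C; D] holding=-
step 3 (pickup(C)): towers=[A/F/B/E; D] holding=C

towers=[A/F/B/E; D] holding=C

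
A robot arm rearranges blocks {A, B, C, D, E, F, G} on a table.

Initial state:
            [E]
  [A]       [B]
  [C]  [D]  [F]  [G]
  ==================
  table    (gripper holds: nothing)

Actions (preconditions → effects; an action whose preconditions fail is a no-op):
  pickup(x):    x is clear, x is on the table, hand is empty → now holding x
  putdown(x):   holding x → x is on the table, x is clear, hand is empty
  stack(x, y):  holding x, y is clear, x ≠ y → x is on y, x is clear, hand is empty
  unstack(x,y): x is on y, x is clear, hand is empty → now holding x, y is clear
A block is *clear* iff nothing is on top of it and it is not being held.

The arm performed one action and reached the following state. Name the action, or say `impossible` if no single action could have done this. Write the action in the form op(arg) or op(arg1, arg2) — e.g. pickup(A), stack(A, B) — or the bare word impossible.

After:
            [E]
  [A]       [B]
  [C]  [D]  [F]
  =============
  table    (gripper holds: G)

target: towers=[C/A; D; F/B/E] holding=G
         pickup(G) → towers=[C/A; D; F/B/E] holding=G  ← match
         pickup(D) → towers=[C/A; F/B/E; G] holding=D
     unstack(A, C) → towers=[C; D; F/B/E; G] holding=A
     unstack(E, B) → towers=[C/A; D; F/B; G] holding=E

pickup(G)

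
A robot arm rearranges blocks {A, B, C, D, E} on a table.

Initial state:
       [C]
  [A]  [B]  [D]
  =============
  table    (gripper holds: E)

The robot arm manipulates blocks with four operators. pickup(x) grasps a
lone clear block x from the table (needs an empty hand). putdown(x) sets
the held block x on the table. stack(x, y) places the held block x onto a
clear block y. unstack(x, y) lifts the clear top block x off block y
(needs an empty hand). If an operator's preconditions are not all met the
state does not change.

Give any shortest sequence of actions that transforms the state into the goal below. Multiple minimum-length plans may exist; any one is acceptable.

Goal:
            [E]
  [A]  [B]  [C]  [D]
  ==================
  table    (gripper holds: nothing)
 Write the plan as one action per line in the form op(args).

putdown(E)
unstack(C, B)
putdown(C)
pickup(E)
stack(E, C)

step 1 (putdown(E)): towers=[A; B/C; D; E] holding=-
step 2 (unstack(C, B)): towers=[A; B; D; E] holding=C
step 3 (putdown(C)): towers=[A; B; C; D; E] holding=-
step 4 (pickup(E)): towers=[A; B; C; D] holding=E
step 5 (stack(E, C)): towers=[A; B; C/E; D] holding=-
goal check: towers=[A; B; C/E; D] holding=- — reached (length 5, optimal by BFS)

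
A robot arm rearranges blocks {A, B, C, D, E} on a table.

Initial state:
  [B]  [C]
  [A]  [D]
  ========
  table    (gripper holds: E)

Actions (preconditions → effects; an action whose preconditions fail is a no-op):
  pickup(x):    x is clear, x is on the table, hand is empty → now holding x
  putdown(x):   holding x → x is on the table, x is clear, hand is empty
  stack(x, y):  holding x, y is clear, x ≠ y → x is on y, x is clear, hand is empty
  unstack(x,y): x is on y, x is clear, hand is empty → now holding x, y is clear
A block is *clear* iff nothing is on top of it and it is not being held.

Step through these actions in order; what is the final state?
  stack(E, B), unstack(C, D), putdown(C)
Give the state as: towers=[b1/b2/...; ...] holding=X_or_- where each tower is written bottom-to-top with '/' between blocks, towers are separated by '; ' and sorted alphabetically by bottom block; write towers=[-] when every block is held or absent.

towers=[A/B/E; C; D] holding=-

step 1 (stack(E, B)): towers=[A/B/E; D/C] holding=-
step 2 (unstack(C, D)): towers=[A/B/E; D] holding=C
step 3 (putdown(C)): towers=[A/B/E; C; D] holding=-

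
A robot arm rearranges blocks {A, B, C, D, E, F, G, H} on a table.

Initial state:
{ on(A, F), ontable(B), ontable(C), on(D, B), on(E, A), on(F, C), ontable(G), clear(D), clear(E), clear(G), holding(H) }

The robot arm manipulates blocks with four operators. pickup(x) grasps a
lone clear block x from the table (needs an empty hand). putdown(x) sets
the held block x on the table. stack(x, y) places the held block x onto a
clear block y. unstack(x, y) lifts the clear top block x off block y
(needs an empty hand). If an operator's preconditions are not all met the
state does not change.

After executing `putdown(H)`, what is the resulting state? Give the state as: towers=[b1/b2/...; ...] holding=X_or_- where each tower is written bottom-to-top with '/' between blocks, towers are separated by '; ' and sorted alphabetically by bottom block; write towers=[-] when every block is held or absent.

towers=[B/D; C/F/A/E; G; H] holding=-

before: towers=[B/D; C/F/A/E; G] holding=H
pre[putdown(H)]: holding(H) yes
all met → apply putdown(H)
after:  towers=[B/D; C/F/A/E; G; H] holding=-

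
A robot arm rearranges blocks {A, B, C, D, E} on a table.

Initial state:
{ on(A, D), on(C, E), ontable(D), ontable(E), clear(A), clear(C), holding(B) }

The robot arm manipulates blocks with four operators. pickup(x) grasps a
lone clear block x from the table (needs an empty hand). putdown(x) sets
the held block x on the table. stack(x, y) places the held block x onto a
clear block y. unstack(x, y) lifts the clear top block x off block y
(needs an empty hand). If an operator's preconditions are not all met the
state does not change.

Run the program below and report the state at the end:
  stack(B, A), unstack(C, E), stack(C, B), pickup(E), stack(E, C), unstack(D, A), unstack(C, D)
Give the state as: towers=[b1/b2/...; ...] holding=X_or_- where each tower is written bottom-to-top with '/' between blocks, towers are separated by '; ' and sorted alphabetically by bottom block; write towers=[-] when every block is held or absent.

step 1 (stack(B, A)): towers=[D/A/B; E/C] holding=-
step 2 (unstack(C, E)): towers=[D/A/B; E] holding=C
step 3 (stack(C, B)): towers=[D/A/B/C; E] holding=-
step 4 (pickup(E)): towers=[D/A/B/C] holding=E
step 5 (stack(E, C)): towers=[D/A/B/C/E] holding=-
step 6 (unstack(D, A)) [no-op]: towers=[D/A/B/C/E] holding=-
step 7 (unstack(C, D)) [no-op]: towers=[D/A/B/C/E] holding=-

towers=[D/A/B/C/E] holding=-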